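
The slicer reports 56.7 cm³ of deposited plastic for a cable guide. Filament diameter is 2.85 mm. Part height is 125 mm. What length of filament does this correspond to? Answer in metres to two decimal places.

A = π r² = π × 1.425² = 6.3794 mm².
L = 56700 mm³ / 6.3794 mm² = 8887.98 mm, i.e. 8.89 m.

8.89 m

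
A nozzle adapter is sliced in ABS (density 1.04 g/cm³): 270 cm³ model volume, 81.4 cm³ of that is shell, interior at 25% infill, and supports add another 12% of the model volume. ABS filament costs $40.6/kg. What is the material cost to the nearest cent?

$6.80

Volume inside the shell: 270 − 81.4 → 188.6 cm³.
Infill volume = 0.25 × 188.6, so 47.15 cm³.
Support = 0.12 × 270 = 32.4 cm³.
Total extruded = 81.4 + 47.15 + 32.4 = 160.95 cm³.
Mass = 160.95 × 1.04 = 167.388 g.
At $40.6/kg: 167.388/1000 × 40.6 = $6.80.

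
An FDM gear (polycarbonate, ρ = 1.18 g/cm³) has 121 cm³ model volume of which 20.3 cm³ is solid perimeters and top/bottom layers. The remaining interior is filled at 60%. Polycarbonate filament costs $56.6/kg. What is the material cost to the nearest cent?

$5.39

Volume inside the shell = 121 − 20.3, so 100.7 cm³.
Infill volume = 0.60 × 100.7 = 60.42 cm³.
Total printed volume: 20.3 + 60.42 → 80.72 cm³.
Mass = 80.72 × 1.18 = 95.2496 g.
At $56.6/kg: 95.2496/1000 × 56.6 = $5.39.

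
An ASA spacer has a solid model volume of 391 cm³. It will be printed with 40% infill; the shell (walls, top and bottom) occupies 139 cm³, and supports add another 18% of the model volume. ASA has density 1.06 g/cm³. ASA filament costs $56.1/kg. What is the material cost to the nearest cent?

Infill region = 391 − 139, so 252 cm³.
Infill volume: 0.40 × 252 → 100.8 cm³.
Support: 0.18 × 391 → 70.38 cm³.
Total printed volume: 139 + 100.8 + 70.38 → 310.18 cm³.
Mass = 310.18 × 1.06, so 328.7908 g.
Cost = 328.7908 g / 1000 × $56.1/kg = $18.45.

$18.45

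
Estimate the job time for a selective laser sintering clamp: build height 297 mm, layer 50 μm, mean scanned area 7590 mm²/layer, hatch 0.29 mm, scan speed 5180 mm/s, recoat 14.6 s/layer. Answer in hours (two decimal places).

32.43 hours

Layer count = ceil(297 / 0.05) = 5940.
Scan path per layer = 7590 / 0.29, so 26172.4 mm.
Per-layer scan time: 26172.4 / 5180 → 5.0526 s.
Per-layer time = 5.0526 + 14.6 = 19.6526 s.
Build time = 5940 × 19.6526 = 116736.444 s = 32.43 hours.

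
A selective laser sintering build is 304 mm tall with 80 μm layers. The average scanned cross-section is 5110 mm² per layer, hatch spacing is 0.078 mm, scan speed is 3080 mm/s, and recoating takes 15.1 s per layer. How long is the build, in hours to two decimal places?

38.39 hours

Layers = ⌈304/0.08⌉ = 3800.
Scan path per layer = 5110 / 0.078 = 65512.8 mm.
Per-layer scan time = 65512.8 / 3080 = 21.2704 s.
Per-layer time: 21.2704 + 15.1 → 36.3704 s.
Total: 3800 × 36.3704 s = 138207.52 s → 38.39 hours.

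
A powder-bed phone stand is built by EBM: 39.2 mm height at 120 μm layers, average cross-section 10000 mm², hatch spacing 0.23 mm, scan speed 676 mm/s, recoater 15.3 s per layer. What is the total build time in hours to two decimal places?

7.23 hours

Number of layers: 39.2 / 0.12 → 327 (rounded up).
Scan path per layer: 10000 / 0.23 → 43478.3 mm.
Beam time per layer = 43478.3 / 676 = 64.317 s.
Per-layer time = 64.317 + 15.3 = 79.617 s.
Build time = 327 × 79.617 = 26034.759 s = 7.23 hours.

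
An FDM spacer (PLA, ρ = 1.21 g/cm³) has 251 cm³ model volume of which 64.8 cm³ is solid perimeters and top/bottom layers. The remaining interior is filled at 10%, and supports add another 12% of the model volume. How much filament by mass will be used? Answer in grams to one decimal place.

137.4 g

Interior volume = 251 − 64.8, so 186.2 cm³.
Infill deposited: 0.10 × 186.2 → 18.62 cm³.
Support: 0.12 × 251 → 30.12 cm³.
Deposited volume = 64.8 + 18.62 + 30.12, so 113.54 cm³.
Mass = 113.54 × 1.21 = 137.3834 g.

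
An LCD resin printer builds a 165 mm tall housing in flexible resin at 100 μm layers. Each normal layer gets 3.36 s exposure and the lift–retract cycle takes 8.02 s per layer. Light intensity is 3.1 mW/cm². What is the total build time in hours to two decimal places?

5.22 hours

Number of layers: 165 / 0.1 → 1650 (rounded up).
Each layer takes = 3.36 + 8.02 = 11.38 s.
Build time: 1650 × 11.38 s = 18777 s, i.e. 5.22 hours.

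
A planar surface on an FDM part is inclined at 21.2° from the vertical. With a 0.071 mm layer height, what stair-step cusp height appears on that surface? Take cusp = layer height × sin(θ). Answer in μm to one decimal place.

Cusp = layer height × sin(21.2°) = 0.071 × 0.3616 = 0.025674 mm = 25.7 μm.

25.7 μm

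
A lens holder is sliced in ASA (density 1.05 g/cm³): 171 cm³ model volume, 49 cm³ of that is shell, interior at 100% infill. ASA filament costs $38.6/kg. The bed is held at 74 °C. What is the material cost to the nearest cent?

Interior volume: 171 − 49 → 122 cm³.
Deposited infill = 1.00 × 122 = 122 cm³.
Deposited volume = 49 + 122 = 171 cm³.
Mass = 171 × 1.05 = 179.55 g.
At $38.6/kg: 179.55/1000 × 38.6 = $6.93.

$6.93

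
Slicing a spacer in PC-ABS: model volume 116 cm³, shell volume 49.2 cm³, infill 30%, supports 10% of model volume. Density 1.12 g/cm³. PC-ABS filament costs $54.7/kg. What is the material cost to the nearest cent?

Volume inside the shell = 116 − 49.2, so 66.8 cm³.
Infill volume: 0.30 × 66.8 → 20.04 cm³.
Support = 0.10 × 116 = 11.6 cm³.
Deposited volume = 49.2 + 20.04 + 11.6 = 80.84 cm³.
Mass: 80.84 × 1.12 → 90.5408 g.
Cost = 90.5408 g / 1000 × $54.7/kg = $4.95.

$4.95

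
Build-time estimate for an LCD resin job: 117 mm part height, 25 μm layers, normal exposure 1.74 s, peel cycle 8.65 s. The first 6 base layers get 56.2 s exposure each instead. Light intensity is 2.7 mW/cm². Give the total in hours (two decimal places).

Number of layers: 117 / 0.025 → 4680 (rounded up).
Bottom layers = 6 × (56.2 + 8.65), so 389.1 s.
Regular layers = 4674 × (1.74 + 8.65) = 48562.86 s.
Sum: 389.1 + 48562.86 = 48951.96 s → 13.60 hours.

13.60 hours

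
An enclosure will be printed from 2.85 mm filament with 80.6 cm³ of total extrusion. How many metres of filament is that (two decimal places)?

12.63 m

A = π r² = π × 1.425² = 6.3794 mm².
L = 80600 mm³ / 6.3794 mm² = 12634.42 mm, i.e. 12.63 m.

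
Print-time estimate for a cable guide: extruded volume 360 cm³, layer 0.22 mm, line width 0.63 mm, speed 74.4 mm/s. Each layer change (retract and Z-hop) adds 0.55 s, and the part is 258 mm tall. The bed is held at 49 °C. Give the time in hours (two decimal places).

Extrusion cross-section: 0.22 × 0.63 → 0.1386 mm².
Toolpath length = 360 cm³ / 0.1386 mm² = 360000 / 0.1386 = 2597402.6 mm.
Print-move time = 2597402.6 / 74.4, so 34911.3 s.
Layer count = ceil(258 / 0.22) = 1173.
Layer-change overhead = 1173 × 0.55 = 645.15 s.
Altogether 34911.3 + 645.15 = 35556.45 s, i.e. 9.88 hours.

9.88 hours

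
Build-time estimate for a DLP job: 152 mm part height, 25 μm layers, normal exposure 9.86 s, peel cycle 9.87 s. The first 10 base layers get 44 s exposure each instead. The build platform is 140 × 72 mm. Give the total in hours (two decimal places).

33.42 hours

Number of layers: 152 / 0.025 → 6080 (rounded up).
Base layers = 10 × (44 + 9.87), so 538.7 s.
Remaining layers = 6070 × (9.86 + 9.87) = 119761.1 s.
Total = 538.7 + 119761.1 = 120299.8 s = 33.42 hours.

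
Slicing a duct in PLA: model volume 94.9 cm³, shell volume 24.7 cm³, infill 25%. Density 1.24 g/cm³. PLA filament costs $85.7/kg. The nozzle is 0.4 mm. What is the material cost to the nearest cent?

$4.49

Volume inside the shell: 94.9 − 24.7 → 70.2 cm³.
Deposited infill: 0.25 × 70.2 → 17.55 cm³.
Total extruded = 24.7 + 17.55 = 42.25 cm³.
Mass = 42.25 × 1.24, so 52.39 g.
At $85.7/kg: 52.39/1000 × 85.7 = $4.49.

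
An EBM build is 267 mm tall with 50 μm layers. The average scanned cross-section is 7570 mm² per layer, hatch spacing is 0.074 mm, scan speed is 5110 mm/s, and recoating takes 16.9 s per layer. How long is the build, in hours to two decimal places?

54.76 hours

Number of layers: 267 / 0.05 → 5340 (rounded up).
Scan path per layer = 7570 / 0.074 = 102297.3 mm.
Scan time per layer = 102297.3 / 5110 = 20.019 s.
Layer cycle = 20.019 + 16.9 = 36.919 s.
5340 layers × 36.919 s/layer = 197147.46 s, i.e. 54.76 hours.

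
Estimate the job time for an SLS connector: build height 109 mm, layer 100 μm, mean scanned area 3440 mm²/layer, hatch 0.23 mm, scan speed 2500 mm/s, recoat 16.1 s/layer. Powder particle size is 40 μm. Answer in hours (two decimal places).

Layer count = ceil(109 / 0.1) = 1090.
Hatch length per layer = 3440 / 0.23 = 14956.5 mm.
Scan time per layer: 14956.5 / 2500 → 5.9826 s.
Time per layer = 5.9826 + 16.1 = 22.0826 s.
1090 layers × 22.0826 s/layer = 24070.034 s, i.e. 6.69 hours.

6.69 hours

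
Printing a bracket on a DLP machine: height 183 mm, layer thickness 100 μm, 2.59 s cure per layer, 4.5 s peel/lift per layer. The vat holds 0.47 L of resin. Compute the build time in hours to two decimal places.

3.60 hours

Number of layers: 183 / 0.1 → 1830 (rounded up).
Cycle time: 2.59 + 4.5 → 7.09 s.
Build time: 1830 × 7.09 s = 12974.7 s, i.e. 3.60 hours.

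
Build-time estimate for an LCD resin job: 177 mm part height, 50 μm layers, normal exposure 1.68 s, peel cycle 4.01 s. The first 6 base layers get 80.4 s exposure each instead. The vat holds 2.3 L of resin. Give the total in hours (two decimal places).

Number of layers: 177 / 0.05 → 3540 (rounded up).
Bottom layers: 6 × (80.4 + 4.01) → 506.46 s.
Regular layers: 3534 × (1.68 + 4.01) → 20108.46 s.
Sum: 506.46 + 20108.46 = 20614.92 s → 5.73 hours.

5.73 hours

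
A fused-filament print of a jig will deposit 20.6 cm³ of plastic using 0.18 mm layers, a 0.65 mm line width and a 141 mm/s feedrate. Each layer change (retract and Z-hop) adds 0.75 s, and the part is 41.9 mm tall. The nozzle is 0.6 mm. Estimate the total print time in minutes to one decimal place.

Line area: 0.18 × 0.65 → 0.117 mm².
Toolpath length = 20.6 cm³ / 0.117 mm² = 20600 / 0.117 = 176068.4 mm.
Extrusion time = 176068.4 / 141, so 1248.7 s.
Number of layers: 41.9 / 0.18 → 233 (rounded up).
Non-print overhead: 233 × 0.75 → 174.75 s.
Altogether 1248.7 + 174.75 = 1423.45 s, i.e. 23.7 minutes.

23.7 minutes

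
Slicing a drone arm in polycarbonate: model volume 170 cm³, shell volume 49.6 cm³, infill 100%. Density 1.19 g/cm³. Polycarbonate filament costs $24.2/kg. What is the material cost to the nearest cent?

Volume inside the shell = 170 − 49.6 = 120.4 cm³.
Infill volume = 1.00 × 120.4, so 120.4 cm³.
Total extruded = 49.6 + 120.4, so 170 cm³.
Mass: 170 × 1.19 → 202.3 g.
Cost = 202.3 g / 1000 × $24.2/kg = $4.90.

$4.90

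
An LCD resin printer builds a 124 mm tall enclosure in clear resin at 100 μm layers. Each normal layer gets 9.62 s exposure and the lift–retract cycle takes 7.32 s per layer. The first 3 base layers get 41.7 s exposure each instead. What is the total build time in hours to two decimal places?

5.86 hours

Layers = ⌈124/0.1⌉ = 1240.
Burn-in layers = 3 × (41.7 + 7.32) = 147.06 s.
Remaining layers = 1237 × (9.62 + 7.32), so 20954.78 s.
Sum: 147.06 + 20954.78 = 21101.84 s → 5.86 hours.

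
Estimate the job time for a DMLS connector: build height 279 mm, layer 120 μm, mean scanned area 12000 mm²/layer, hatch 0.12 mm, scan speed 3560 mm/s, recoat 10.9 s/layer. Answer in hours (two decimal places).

25.18 hours

Layer count = ceil(279 / 0.12) = 2325.
Per-layer scan distance = 12000 / 0.12 = 100000 mm.
Scan time per layer = 100000 / 3560 = 28.0899 s.
Layer cycle: 28.0899 + 10.9 → 38.9899 s.
Total: 2325 × 38.9899 s = 90651.5175 s → 25.18 hours.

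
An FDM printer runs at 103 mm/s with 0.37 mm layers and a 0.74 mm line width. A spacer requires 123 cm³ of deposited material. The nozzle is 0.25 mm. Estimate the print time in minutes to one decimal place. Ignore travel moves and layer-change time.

Extrusion cross-section = 0.37 × 0.74 = 0.2738 mm².
Total extruded path = 123000/0.2738 = 449233 mm.
Time extruding = 449233 / 103 = 4361.5 s.
4361.5 s = 72.7 minutes.

72.7 minutes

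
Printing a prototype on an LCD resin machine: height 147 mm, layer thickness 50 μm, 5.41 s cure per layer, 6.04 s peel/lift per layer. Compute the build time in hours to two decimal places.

9.35 hours

Layer count = ceil(147 / 0.05) = 2940.
Per-layer time = 5.41 + 6.04 = 11.45 s.
Total = 2940 × 11.45 = 33663 s = 9.35 hours.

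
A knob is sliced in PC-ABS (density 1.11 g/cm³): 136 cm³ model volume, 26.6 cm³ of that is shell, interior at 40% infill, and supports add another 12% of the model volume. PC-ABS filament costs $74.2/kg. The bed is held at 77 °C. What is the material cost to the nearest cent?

Volume inside the shell = 136 − 26.6 = 109.4 cm³.
Deposited infill: 0.40 × 109.4 → 43.76 cm³.
Support = 0.12 × 136, so 16.32 cm³.
Total extruded = 26.6 + 43.76 + 16.32, so 86.68 cm³.
Mass = 86.68 × 1.11, so 96.2148 g.
Cost = 96.2148 g / 1000 × $74.2/kg = $7.14.

$7.14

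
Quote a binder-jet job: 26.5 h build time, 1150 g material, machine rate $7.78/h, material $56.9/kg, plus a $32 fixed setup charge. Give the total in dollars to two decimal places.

$303.61

Machine-time cost: 7.78 × 26.5 → $206.17.
Material cost = 56.9 × 1150/1000, so $65.435.
Total = 206.17 + 65.435 + 32 = 303.605 ≈ $303.61.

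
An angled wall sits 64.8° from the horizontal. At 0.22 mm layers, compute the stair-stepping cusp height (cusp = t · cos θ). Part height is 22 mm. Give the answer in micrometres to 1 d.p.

93.7 μm

cos(64.8°) = 0.4258, so cusp = 0.22 × 0.4258 = 0.093676 mm → 93.7 μm.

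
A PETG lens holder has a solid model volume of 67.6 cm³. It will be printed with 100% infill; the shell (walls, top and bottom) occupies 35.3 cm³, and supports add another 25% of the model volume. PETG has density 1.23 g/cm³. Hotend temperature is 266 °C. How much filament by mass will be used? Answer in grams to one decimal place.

103.9 g

Volume inside the shell = 67.6 − 35.3 = 32.3 cm³.
Infill volume = 1.00 × 32.3, so 32.3 cm³.
Support = 0.25 × 67.6 = 16.9 cm³.
Deposited volume: 35.3 + 32.3 + 16.9 → 84.5 cm³.
Mass = 84.5 × 1.23, so 103.935 g.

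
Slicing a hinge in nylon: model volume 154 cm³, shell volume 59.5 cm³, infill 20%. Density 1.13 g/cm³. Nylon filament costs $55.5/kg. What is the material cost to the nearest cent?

Infill region: 154 − 59.5 → 94.5 cm³.
Infill volume: 0.20 × 94.5 → 18.9 cm³.
Deposited volume = 59.5 + 18.9 = 78.4 cm³.
Mass: 78.4 × 1.13 → 88.592 g.
At $55.5/kg: 88.592/1000 × 55.5 = $4.92.

$4.92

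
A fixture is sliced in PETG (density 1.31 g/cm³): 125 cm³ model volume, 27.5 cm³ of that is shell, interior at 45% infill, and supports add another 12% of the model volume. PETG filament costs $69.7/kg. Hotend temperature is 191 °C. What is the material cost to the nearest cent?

$7.89

Interior volume = 125 − 27.5 = 97.5 cm³.
Deposited infill = 0.45 × 97.5, so 43.875 cm³.
Support: 0.12 × 125 → 15 cm³.
Deposited volume = 27.5 + 43.875 + 15 = 86.375 cm³.
Mass: 86.375 × 1.31 → 113.15125 g.
Cost = 113.15125 g / 1000 × $69.7/kg = $7.89.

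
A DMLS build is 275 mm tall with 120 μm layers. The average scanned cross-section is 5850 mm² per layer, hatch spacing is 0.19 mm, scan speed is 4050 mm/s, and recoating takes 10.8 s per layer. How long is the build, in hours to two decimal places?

Number of layers: 275 / 0.12 → 2292 (rounded up).
Per-layer scan distance: 5850 / 0.19 → 30789.5 mm.
Scan time per layer: 30789.5 / 4050 → 7.6023 s.
Time per layer: 7.6023 + 10.8 → 18.4023 s.
Build time = 2292 × 18.4023 = 42178.0716 s = 11.72 hours.

11.72 hours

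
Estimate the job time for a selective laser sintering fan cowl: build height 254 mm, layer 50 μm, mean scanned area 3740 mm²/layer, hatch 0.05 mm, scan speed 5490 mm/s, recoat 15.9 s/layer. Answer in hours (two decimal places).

41.66 hours

Layer count = ceil(254 / 0.05) = 5080.
Scan path per layer = 3740 / 0.05 = 74800 mm.
Laser time per layer = 74800 / 5490 = 13.6248 s.
Per-layer time = 13.6248 + 15.9 = 29.5248 s.
Total: 5080 × 29.5248 s = 149985.984 s → 41.66 hours.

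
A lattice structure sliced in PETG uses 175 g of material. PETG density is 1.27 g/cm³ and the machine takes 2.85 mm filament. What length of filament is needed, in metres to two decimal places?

21.60 m

Extruded volume: 175/1.27 = 137.7953 cm³ (137795.3 mm³).
A = π r² = π × 1.425² = 6.3794 mm².
Length = 137795.3 / 6.3794 = 21600.04 mm = 21.60 m.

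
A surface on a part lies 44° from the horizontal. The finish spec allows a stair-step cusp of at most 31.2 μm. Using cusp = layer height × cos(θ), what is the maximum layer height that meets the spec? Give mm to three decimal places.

0.043 mm

cos(44°) = 0.7193; t_max = 0.0312/0.7193 = 0.043 mm.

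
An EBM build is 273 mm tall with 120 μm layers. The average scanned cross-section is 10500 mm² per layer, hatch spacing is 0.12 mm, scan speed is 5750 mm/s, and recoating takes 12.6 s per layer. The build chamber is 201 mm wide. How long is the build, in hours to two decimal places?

Layer count = ceil(273 / 0.12) = 2275.
Scan path per layer = 10500 / 0.12 = 87500 mm.
Scan time per layer = 87500 / 5750 = 15.2174 s.
Per-layer time = 15.2174 + 12.6, so 27.8174 s.
Build time = 2275 × 27.8174 = 63284.585 s = 17.58 hours.

17.58 hours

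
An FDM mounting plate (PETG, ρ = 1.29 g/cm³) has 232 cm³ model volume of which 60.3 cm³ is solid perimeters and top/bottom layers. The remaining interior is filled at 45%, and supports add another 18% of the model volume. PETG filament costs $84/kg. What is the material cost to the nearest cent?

Infill region: 232 − 60.3 → 171.7 cm³.
Deposited infill = 0.45 × 171.7, so 77.265 cm³.
Support: 0.18 × 232 → 41.76 cm³.
Total printed volume: 60.3 + 77.265 + 41.76 → 179.325 cm³.
Mass = 179.325 × 1.29, so 231.32925 g.
Cost = 231.32925 g / 1000 × $84/kg = $19.43.

$19.43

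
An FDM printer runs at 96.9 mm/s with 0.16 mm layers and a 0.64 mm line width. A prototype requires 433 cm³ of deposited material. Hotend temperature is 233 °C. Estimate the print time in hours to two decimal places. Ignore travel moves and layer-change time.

12.12 hours

Extrusion cross-section = 0.16 × 0.64, so 0.1024 mm².
Path length: 433000 mm³ / 0.1024 mm² → 4228515.6 mm.
Time extruding = 4228515.6 / 96.9, so 43637.9 s.
Converting: 43637.9 s = 12.12 hours.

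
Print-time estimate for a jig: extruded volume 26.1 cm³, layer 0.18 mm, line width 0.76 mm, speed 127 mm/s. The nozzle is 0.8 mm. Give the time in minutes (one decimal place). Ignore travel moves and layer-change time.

Line area = 0.18 × 0.76, so 0.1368 mm².
Toolpath length = 26.1 cm³ / 0.1368 mm² = 26100 / 0.1368 = 190789.5 mm.
Time extruding = 190789.5 / 127, so 1502.3 s.
In the requested units: 1502.3 s = 25.0 minutes.

25.0 minutes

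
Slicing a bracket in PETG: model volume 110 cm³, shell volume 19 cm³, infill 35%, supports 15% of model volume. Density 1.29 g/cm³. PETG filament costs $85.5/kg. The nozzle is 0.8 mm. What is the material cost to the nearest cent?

$7.43

Infill region: 110 − 19 → 91 cm³.
Infill volume = 0.35 × 91 = 31.85 cm³.
Support = 0.15 × 110 = 16.5 cm³.
Total extruded: 19 + 31.85 + 16.5 → 67.35 cm³.
Mass = 67.35 × 1.29, so 86.8815 g.
Cost = 86.8815 g / 1000 × $85.5/kg = $7.43.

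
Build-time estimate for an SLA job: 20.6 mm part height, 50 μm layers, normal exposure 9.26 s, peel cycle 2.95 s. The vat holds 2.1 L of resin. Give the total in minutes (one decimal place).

83.8 minutes

Layers = ⌈20.6/0.05⌉ = 412.
Per-layer time = 9.26 + 2.95, so 12.21 s.
Total = 412 × 12.21 = 5030.52 s = 83.8 minutes.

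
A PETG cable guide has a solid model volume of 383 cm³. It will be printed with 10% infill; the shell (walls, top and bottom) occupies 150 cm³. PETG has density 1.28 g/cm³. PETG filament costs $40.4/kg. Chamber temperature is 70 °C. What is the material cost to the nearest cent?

$8.96

Infill region = 383 − 150 = 233 cm³.
Infill deposited = 0.10 × 233 = 23.3 cm³.
Total extruded: 150 + 23.3 → 173.3 cm³.
Mass = 173.3 × 1.28 = 221.824 g.
Cost = 221.824 g / 1000 × $40.4/kg = $8.96.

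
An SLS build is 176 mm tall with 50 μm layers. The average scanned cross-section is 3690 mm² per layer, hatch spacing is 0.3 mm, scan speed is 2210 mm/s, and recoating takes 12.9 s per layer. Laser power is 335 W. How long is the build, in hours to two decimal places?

Number of layers: 176 / 0.05 → 3520 (rounded up).
Per-layer scan distance = 3690 / 0.3 = 12300 mm.
Scan time per layer: 12300 / 2210 → 5.5656 s.
Layer cycle = 5.5656 + 12.9 = 18.4656 s.
Total: 3520 × 18.4656 s = 64998.912 s → 18.06 hours.

18.06 hours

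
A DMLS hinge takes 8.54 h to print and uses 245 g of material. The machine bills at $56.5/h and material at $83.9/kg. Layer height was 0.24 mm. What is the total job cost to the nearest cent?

Time charge = 56.5 × 8.54 = $482.51.
Material cost: 83.9 × 245/1000 → $20.5555.
Job cost: 482.51 + 20.5555 = 503.0655 ≈ $503.07.

$503.07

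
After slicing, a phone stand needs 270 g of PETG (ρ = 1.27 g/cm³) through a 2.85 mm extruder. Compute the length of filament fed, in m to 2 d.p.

Volume = 270 g / 1.27 g·cm⁻³ = 212.5984 cm³ = 212598.4 mm³.
A = π r² = π × 1.425² = 6.3794 mm².
Length = 212598.4 / 6.3794 = 33325.77 mm = 33.33 m.

33.33 m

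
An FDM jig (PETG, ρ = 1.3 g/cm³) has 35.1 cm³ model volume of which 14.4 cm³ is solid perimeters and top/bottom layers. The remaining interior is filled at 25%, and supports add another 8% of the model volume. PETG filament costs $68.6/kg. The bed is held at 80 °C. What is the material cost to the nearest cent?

$2.00

Volume inside the shell: 35.1 − 14.4 → 20.7 cm³.
Infill volume = 0.25 × 20.7 = 5.175 cm³.
Support = 0.08 × 35.1, so 2.808 cm³.
Total extruded = 14.4 + 5.175 + 2.808 = 22.383 cm³.
Mass = 22.383 × 1.3 = 29.0979 g.
Cost = 29.0979 g / 1000 × $68.6/kg = $2.00.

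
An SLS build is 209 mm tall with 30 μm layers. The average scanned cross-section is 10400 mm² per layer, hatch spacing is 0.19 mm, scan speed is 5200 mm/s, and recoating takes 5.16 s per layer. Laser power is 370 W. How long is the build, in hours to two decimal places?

Layers = ⌈209/0.03⌉ = 6967.
Per-layer scan distance = 10400 / 0.19 = 54736.8 mm.
Scan time per layer = 54736.8 / 5200 = 10.5263 s.
Layer cycle: 10.5263 + 5.16 → 15.6863 s.
Total: 6967 × 15.6863 s = 109286.4521 s → 30.36 hours.

30.36 hours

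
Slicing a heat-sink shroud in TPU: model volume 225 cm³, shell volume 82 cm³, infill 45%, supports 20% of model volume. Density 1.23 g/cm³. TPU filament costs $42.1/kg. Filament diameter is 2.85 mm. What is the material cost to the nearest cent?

Infill region = 225 − 82 = 143 cm³.
Infill deposited = 0.45 × 143 = 64.35 cm³.
Support = 0.20 × 225 = 45 cm³.
Total extruded: 82 + 64.35 + 45 → 191.35 cm³.
Mass: 191.35 × 1.23 → 235.3605 g.
Cost = 235.3605 g / 1000 × $42.1/kg = $9.91.

$9.91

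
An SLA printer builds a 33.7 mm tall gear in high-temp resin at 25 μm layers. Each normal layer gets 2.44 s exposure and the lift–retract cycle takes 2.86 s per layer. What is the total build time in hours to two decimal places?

Layers = ⌈33.7/0.025⌉ = 1348.
Each layer takes: 2.44 + 2.86 → 5.3 s.
Build time: 1348 × 5.3 s = 7144.4 s, i.e. 1.98 hours.

1.98 hours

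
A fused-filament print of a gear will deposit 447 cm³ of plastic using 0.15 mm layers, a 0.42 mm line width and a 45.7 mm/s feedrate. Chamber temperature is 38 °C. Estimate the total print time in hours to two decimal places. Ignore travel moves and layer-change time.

43.13 hours

Line area: 0.15 × 0.42 → 0.063 mm².
Path length: 447000 mm³ / 0.063 mm² → 7095238.1 mm.
Time extruding = 7095238.1 / 45.7 = 155256.9 s.
Converting: 155256.9 s = 43.13 hours.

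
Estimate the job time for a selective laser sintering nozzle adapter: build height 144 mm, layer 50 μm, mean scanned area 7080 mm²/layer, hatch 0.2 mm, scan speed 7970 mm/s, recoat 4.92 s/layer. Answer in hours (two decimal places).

Number of layers: 144 / 0.05 → 2880 (rounded up).
Hatch length per layer = 7080 / 0.2, so 35400 mm.
Per-layer scan time = 35400 / 7970 = 4.4417 s.
Layer cycle: 4.4417 + 4.92 → 9.3617 s.
Build time = 2880 × 9.3617 = 26961.696 s = 7.49 hours.

7.49 hours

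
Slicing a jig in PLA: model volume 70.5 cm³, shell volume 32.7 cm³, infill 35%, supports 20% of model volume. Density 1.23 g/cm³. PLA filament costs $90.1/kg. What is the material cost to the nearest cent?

$6.65

Interior volume: 70.5 − 32.7 → 37.8 cm³.
Infill volume = 0.35 × 37.8, so 13.23 cm³.
Support: 0.20 × 70.5 → 14.1 cm³.
Deposited volume = 32.7 + 13.23 + 14.1 = 60.03 cm³.
Mass: 60.03 × 1.23 → 73.8369 g.
Cost = 73.8369 g / 1000 × $90.1/kg = $6.65.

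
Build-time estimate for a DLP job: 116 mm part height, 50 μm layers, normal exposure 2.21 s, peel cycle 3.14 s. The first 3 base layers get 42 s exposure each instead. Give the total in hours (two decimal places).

Layer count = ceil(116 / 0.05) = 2320.
Burn-in layers = 3 × (42 + 3.14) = 135.42 s.
Remaining layers: 2317 × (2.21 + 3.14) → 12395.95 s.
Sum: 135.42 + 12395.95 = 12531.37 s → 3.48 hours.

3.48 hours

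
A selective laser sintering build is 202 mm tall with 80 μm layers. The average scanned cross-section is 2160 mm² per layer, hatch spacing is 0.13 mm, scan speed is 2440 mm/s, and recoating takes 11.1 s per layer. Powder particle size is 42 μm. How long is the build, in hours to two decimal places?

12.56 hours

Number of layers: 202 / 0.08 → 2525 (rounded up).
Per-layer scan distance = 2160 / 0.13 = 16615.4 mm.
Per-layer scan time = 16615.4 / 2440, so 6.8096 s.
Time per layer = 6.8096 + 11.1 = 17.9096 s.
Build time = 2525 × 17.9096 = 45221.74 s = 12.56 hours.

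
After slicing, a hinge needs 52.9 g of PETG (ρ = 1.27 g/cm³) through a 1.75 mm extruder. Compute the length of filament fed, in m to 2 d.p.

17.32 m

Volume = 52.9 g / 1.27 g·cm⁻³ = 41.6535 cm³ = 41653.5 mm³.
Filament cross-section = π × (1.75/2)² = 2.4053 mm².
Length = 41653.5 / 2.4053 = 17317.38 mm = 17.32 m.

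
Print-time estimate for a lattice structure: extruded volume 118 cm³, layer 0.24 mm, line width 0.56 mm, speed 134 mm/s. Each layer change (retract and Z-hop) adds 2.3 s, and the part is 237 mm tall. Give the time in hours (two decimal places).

Bead cross-section = 0.24 × 0.56, so 0.1344 mm².
Total extruded path = 118000/0.1344 = 877976.2 mm.
Print-move time = 877976.2 / 134 = 6552.1 s.
Layer count = ceil(237 / 0.24) = 988.
Non-print overhead = 988 × 2.3 = 2272.4 s.
Total = 6552.1 + 2272.4 = 8824.5 s = 2.45 hours.

2.45 hours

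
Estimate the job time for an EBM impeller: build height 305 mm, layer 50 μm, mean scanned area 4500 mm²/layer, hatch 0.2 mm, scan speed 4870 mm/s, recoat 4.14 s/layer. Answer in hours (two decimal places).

Number of layers: 305 / 0.05 → 6100 (rounded up).
Hatch length per layer: 4500 / 0.2 → 22500 mm.
Scan time per layer = 22500 / 4870 = 4.6201 s.
Layer cycle: 4.6201 + 4.14 → 8.7601 s.
6100 layers × 8.7601 s/layer = 53436.61 s, i.e. 14.84 hours.

14.84 hours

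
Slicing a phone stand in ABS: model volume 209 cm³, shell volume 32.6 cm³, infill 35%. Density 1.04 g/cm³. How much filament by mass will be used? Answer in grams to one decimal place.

98.1 g

Infill region: 209 − 32.6 → 176.4 cm³.
Infill volume = 0.35 × 176.4, so 61.74 cm³.
Total printed volume: 32.6 + 61.74 → 94.34 cm³.
Mass = 94.34 × 1.04 = 98.1136 g.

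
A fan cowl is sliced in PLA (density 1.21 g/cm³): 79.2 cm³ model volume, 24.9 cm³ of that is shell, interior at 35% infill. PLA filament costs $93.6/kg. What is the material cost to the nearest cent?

$4.97

Volume inside the shell = 79.2 − 24.9 = 54.3 cm³.
Deposited infill = 0.35 × 54.3 = 19.005 cm³.
Deposited volume = 24.9 + 19.005 = 43.905 cm³.
Mass: 43.905 × 1.21 → 53.12505 g.
Cost = 53.12505 g / 1000 × $93.6/kg = $4.97.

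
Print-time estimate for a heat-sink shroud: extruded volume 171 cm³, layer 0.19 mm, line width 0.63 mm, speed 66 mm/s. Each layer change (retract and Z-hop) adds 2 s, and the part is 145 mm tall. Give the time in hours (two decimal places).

6.44 hours

Extrusion cross-section = 0.19 × 0.63 = 0.1197 mm².
Toolpath length = 171 cm³ / 0.1197 mm² = 171000 / 0.1197 = 1428571.4 mm.
Extrusion time = 1428571.4 / 66, so 21645 s.
Number of layers: 145 / 0.19 → 764 (rounded up).
Non-print overhead = 764 × 2 = 1528 s.
Altogether 21645 + 1528 = 23173 s, i.e. 6.44 hours.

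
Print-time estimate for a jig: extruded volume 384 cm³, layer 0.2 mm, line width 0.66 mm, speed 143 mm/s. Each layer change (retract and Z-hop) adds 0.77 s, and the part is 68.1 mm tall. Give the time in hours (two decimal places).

5.72 hours

Extrusion cross-section: 0.2 × 0.66 → 0.132 mm².
Total extruded path = 384000/0.132 = 2909090.9 mm.
Time extruding: 2909090.9 / 143 → 20343.3 s.
Number of layers: 68.1 / 0.2 → 341 (rounded up).
Layer-change overhead = 341 × 0.77 = 262.57 s.
Total = 20343.3 + 262.57 = 20605.87 s = 5.72 hours.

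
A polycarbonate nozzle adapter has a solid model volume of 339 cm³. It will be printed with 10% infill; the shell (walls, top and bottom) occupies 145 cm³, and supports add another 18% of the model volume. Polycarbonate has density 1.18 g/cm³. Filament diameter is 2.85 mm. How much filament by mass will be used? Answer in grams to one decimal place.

Volume inside the shell: 339 − 145 → 194 cm³.
Infill deposited = 0.10 × 194 = 19.4 cm³.
Support = 0.18 × 339, so 61.02 cm³.
Total printed volume = 145 + 19.4 + 61.02, so 225.42 cm³.
Mass: 225.42 × 1.18 → 265.9956 g.

266.0 g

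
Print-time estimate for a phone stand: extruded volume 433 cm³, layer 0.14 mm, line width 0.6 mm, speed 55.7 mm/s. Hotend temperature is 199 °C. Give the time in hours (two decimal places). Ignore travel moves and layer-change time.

Line area: 0.14 × 0.6 → 0.084 mm².
Toolpath length = 433 cm³ / 0.084 mm² = 433000 / 0.084 = 5154761.9 mm.
Time extruding = 5154761.9 / 55.7, so 92545.1 s.
In the requested units: 92545.1 s = 25.71 hours.

25.71 hours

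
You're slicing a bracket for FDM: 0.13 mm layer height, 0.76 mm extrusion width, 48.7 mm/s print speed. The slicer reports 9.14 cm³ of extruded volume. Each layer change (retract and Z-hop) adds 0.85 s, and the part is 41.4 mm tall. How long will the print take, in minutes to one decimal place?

36.2 minutes

Bead cross-section: 0.13 × 0.76 → 0.0988 mm².
Total extruded path = 9140/0.0988 = 92510.1 mm.
Extrusion time = 92510.1 / 48.7 = 1899.6 s.
Layer count = ceil(41.4 / 0.13) = 319.
Layer-change overhead = 319 × 0.85 = 271.15 s.
Altogether 1899.6 + 271.15 = 2170.75 s, i.e. 36.2 minutes.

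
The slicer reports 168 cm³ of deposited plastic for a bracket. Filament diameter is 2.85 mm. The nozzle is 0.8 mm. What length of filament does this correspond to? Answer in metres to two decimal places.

Filament cross-section = π × (2.85/2)² = 6.3794 mm².
Length = 168 cm³ / 6.3794 mm² = 168000 / 6.3794 = 26334.77 mm = 26.33 m.

26.33 m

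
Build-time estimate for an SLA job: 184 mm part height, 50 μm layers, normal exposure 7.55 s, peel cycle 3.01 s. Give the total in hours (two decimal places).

10.79 hours

Number of layers: 184 / 0.05 → 3680 (rounded up).
Cycle time: 7.55 + 3.01 → 10.56 s.
Total = 3680 × 10.56 = 38860.8 s = 10.79 hours.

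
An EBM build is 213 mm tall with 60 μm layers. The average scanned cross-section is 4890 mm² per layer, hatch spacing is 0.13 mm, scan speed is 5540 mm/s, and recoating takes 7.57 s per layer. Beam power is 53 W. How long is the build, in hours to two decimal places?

Layer count = ceil(213 / 0.06) = 3550.
Per-layer scan distance: 4890 / 0.13 → 37615.4 mm.
Per-layer scan time = 37615.4 / 5540, so 6.7898 s.
Per-layer time = 6.7898 + 7.57 = 14.3598 s.
Total: 3550 × 14.3598 s = 50977.29 s → 14.16 hours.

14.16 hours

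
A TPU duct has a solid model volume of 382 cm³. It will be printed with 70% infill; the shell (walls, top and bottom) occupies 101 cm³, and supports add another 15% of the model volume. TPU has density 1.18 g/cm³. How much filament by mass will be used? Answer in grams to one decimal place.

418.9 g

Infill region = 382 − 101, so 281 cm³.
Infill deposited = 0.70 × 281 = 196.7 cm³.
Support = 0.15 × 382, so 57.3 cm³.
Total extruded: 101 + 196.7 + 57.3 → 355 cm³.
Mass = 355 × 1.18 = 418.9 g.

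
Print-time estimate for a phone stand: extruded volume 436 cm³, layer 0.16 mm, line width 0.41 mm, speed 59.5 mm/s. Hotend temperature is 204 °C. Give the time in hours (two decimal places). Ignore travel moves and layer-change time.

Bead cross-section: 0.16 × 0.41 → 0.0656 mm².
Total extruded path = 436000/0.0656 = 6646341.5 mm.
Time extruding = 6646341.5 / 59.5, so 111703.2 s.
111703.2 s = 31.03 hours.

31.03 hours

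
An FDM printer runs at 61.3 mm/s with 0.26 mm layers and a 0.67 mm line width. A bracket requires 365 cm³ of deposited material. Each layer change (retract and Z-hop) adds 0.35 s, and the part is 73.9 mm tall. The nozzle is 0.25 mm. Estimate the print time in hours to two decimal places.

9.52 hours

Line area = 0.26 × 0.67, so 0.1742 mm².
Total extruded path = 365000/0.1742 = 2095292.8 mm.
Print-move time = 2095292.8 / 61.3 = 34181 s.
Number of layers: 73.9 / 0.26 → 285 (rounded up).
Z-hop total = 285 × 0.35 = 99.75 s.
Altogether 34181 + 99.75 = 34280.75 s, i.e. 9.52 hours.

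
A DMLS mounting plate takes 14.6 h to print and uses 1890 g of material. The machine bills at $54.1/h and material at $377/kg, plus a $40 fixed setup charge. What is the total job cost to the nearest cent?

Machine cost = 54.1 × 14.6 = $789.86.
Material charge = 377 × 1890/1000, so $712.53.
Total = 789.86 + 712.53 + 40 = $1542.39.

$1542.39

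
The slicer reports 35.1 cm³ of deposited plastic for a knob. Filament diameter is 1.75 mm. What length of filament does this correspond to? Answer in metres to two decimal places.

Filament cross-section = π × (1.75/2)² = 2.4053 mm².
Length = 35.1 cm³ / 2.4053 mm² = 35100 / 2.4053 = 14592.77 mm = 14.59 m.

14.59 m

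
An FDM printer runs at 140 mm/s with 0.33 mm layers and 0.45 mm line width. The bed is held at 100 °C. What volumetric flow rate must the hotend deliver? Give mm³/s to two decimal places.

Extrusion cross-section: 0.33 × 0.45 → 0.1485 mm².
Q = v·A = 140 × 0.1485 = 20.79 mm³/s.

20.79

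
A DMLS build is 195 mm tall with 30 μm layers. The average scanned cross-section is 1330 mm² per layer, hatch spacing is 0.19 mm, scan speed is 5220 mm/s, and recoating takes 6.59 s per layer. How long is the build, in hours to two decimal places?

Layer count = ceil(195 / 0.03) = 6500.
Scan path per layer: 1330 / 0.19 → 7000 mm.
Scan time per layer = 7000 / 5220, so 1.341 s.
Per-layer time = 1.341 + 6.59 = 7.931 s.
6500 layers × 7.931 s/layer = 51551.5 s, i.e. 14.32 hours.

14.32 hours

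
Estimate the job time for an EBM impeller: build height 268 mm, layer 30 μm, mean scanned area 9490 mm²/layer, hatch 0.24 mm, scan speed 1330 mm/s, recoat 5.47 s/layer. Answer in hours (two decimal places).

87.36 hours

Number of layers: 268 / 0.03 → 8934 (rounded up).
Per-layer scan distance = 9490 / 0.24 = 39541.7 mm.
Per-layer scan time = 39541.7 / 1330, so 29.7306 s.
Per-layer time = 29.7306 + 5.47 = 35.2006 s.
Total: 8934 × 35.2006 s = 314482.1604 s → 87.36 hours.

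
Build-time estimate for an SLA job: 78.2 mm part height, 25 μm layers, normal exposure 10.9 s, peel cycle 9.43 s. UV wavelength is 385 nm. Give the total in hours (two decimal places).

Layers = ⌈78.2/0.025⌉ = 3128.
Each layer takes = 10.9 + 9.43 = 20.33 s.
Build time: 3128 × 20.33 s = 63592.24 s, i.e. 17.66 hours.

17.66 hours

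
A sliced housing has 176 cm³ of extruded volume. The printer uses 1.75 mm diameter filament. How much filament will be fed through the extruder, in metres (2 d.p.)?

Filament cross-section = π × (1.75/2)² = 2.4053 mm².
L = 176000 mm³ / 2.4053 mm² = 73171.75 mm, i.e. 73.17 m.

73.17 m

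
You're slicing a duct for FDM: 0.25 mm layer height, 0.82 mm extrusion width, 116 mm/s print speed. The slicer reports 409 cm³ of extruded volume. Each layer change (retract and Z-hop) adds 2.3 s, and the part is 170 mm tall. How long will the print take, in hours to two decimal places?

5.21 hours

Line area: 0.25 × 0.82 → 0.205 mm².
Path length: 409000 mm³ / 0.205 mm² → 1995122 mm.
Extrusion time = 1995122 / 116 = 17199.3 s.
Number of layers: 170 / 0.25 → 680 (rounded up).
Z-hop total = 680 × 2.3 = 1564 s.
Altogether 17199.3 + 1564 = 18763.3 s, i.e. 5.21 hours.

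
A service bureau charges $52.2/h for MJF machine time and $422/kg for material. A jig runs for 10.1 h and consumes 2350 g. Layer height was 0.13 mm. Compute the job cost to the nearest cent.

$1518.92

Machine cost = 52.2 × 10.1 = $527.22.
Material charge = 422 × 2350/1000 = $991.70.
Job cost: 527.22 + 991.70 = $1518.92.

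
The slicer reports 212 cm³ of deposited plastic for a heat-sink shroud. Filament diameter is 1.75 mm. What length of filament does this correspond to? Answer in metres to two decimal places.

Filament cross-section = π × (1.75/2)² = 2.4053 mm².
L = 212000 mm³ / 2.4053 mm² = 88138.69 mm, i.e. 88.14 m.

88.14 m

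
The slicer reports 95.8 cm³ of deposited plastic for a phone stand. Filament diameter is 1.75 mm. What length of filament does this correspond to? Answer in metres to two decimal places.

39.83 m

Filament cross-section = π × (1.75/2)² = 2.4053 mm².
L = 95800 mm³ / 2.4053 mm² = 39828.71 mm, i.e. 39.83 m.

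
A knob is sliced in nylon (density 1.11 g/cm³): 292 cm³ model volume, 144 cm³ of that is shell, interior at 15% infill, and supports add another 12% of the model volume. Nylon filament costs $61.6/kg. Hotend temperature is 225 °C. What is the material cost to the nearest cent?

$13.76

Infill region = 292 − 144 = 148 cm³.
Infill volume = 0.15 × 148 = 22.2 cm³.
Support = 0.12 × 292 = 35.04 cm³.
Total printed volume = 144 + 22.2 + 35.04 = 201.24 cm³.
Mass = 201.24 × 1.11, so 223.3764 g.
Cost = 223.3764 g / 1000 × $61.6/kg = $13.76.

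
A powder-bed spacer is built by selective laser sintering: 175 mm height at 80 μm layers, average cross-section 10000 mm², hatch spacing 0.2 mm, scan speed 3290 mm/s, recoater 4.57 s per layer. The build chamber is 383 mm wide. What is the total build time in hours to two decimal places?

12.01 hours

Layer count = ceil(175 / 0.08) = 2188.
Scan path per layer = 10000 / 0.2, so 50000 mm.
Laser time per layer = 50000 / 3290 = 15.1976 s.
Time per layer = 15.1976 + 4.57 = 19.7676 s.
2188 layers × 19.7676 s/layer = 43251.5088 s, i.e. 12.01 hours.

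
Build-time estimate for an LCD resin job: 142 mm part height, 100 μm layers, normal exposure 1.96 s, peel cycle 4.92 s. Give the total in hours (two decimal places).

Layer count = ceil(142 / 0.1) = 1420.
Per-layer time: 1.96 + 4.92 → 6.88 s.
Total = 1420 × 6.88 = 9769.6 s = 2.71 hours.

2.71 hours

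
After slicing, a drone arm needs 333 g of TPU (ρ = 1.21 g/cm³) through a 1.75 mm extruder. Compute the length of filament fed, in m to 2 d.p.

Extruded volume: 333/1.21 = 275.2066 cm³ (275206.6 mm³).
A = π r² = π × 0.875² = 2.4053 mm².
Length = 275206.6 / 2.4053 = 114416.75 mm = 114.42 m.

114.42 m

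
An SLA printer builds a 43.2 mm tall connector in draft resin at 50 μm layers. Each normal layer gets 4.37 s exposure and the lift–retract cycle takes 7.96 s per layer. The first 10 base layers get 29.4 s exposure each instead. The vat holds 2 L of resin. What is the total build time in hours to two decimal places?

3.03 hours

Layers = ⌈43.2/0.05⌉ = 864.
Base layers = 10 × (29.4 + 7.96) = 373.6 s.
Remaining layers = 854 × (4.37 + 7.96) = 10529.82 s.
Sum: 373.6 + 10529.82 = 10903.42 s → 3.03 hours.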